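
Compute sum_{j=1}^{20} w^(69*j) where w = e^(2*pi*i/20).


Step 1: The sum sum_{j=1}^{n} w^(k*j) equals n if n | k, else 0.
Step 2: Here n = 20, k = 69
Step 3: Does n divide k? 20 | 69 -> False
Step 4: Sum = 0

0


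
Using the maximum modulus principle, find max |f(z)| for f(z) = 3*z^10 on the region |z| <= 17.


Step 1: On |z| = 17, |f(z)| = 3 * |z|^10 = 3 * 17^10
Step 2: By maximum modulus principle, maximum is on boundary.
Step 3: Maximum = 3 * 2015993900449 = 6047981701347

6047981701347


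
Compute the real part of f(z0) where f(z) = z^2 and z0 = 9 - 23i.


Step 1: z0 = 9 - 23i
Step 2: z0^2 = 9^2 - (-23)^2 - 414i
Step 3: real part = 81 - 529 = -448

-448


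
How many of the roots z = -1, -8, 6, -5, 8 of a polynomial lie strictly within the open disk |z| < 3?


Step 1: Check each root:
  z = -1: |-1| = 1 < 3
  z = -8: |-8| = 8 >= 3
  z = 6: |6| = 6 >= 3
  z = -5: |-5| = 5 >= 3
  z = 8: |8| = 8 >= 3
Step 2: Count = 1

1


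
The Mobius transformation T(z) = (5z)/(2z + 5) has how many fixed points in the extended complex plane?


Step 1: Fixed points satisfy T(z) = z
Step 2: 2z^2 = 0
Step 3: Discriminant = 0^2 - 4*2*0 = 0
Step 4: Number of fixed points = 1

1


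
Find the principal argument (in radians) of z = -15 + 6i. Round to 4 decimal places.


Step 1: z = -15 + 6i
Step 2: arg(z) = atan2(6, -15)
Step 3: arg(z) = 2.7611

2.7611


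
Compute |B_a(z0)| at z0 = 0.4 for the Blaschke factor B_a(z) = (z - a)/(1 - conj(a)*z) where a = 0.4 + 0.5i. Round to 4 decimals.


Step 1: Numerator z0 - a = 0.4 - (0.4 + 0.5i) = 0 - 0.5i
Step 2: Denominator 1 - conj(a)*z0 = 1 - (0.4 - 0.5i)*0.4 = 0.84 + 0.2i
Step 3: |z0 - a|^2 = 0^2 + (-0.5)^2 = 0.25; |1 - conj(a)*z0|^2 = 0.84^2 + 0.2^2 = 0.7456
Step 4: |B_a(0.4)| = sqrt(0.25 / 0.7456) = sqrt(0.3353)
Step 5: = 0.5791

0.5791


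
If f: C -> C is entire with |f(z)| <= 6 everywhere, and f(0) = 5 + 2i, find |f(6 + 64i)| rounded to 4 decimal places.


Step 1: By Liouville's theorem, a bounded entire function is constant.
Step 2: f(z) = f(0) = 5 + 2i for all z.
Step 3: |f(w)| = |5 + 2i| = sqrt(25 + 4)
Step 4: = 5.3852

5.3852


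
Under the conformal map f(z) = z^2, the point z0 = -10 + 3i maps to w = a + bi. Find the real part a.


Step 1: z0 = -10 + 3i
Step 2: z0^2 = (-10)^2 - 3^2 - 60i
Step 3: real part = 100 - 9 = 91

91


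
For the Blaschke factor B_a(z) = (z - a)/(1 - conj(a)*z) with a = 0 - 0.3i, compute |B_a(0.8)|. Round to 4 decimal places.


Step 1: Numerator z0 - a = 0.8 - (0 - 0.3i) = 0.8 + 0.3i
Step 2: Denominator 1 - conj(a)*z0 = 1 - (0 + 0.3i)*0.8 = 1 - 0.24i
Step 3: |z0 - a|^2 = 0.8^2 + 0.3^2 = 0.73; |1 - conj(a)*z0|^2 = 1^2 + (-0.24)^2 = 1.0576
Step 4: |B_a(0.8)| = sqrt(0.73 / 1.0576) = sqrt(0.690242)
Step 5: = 0.8308

0.8308


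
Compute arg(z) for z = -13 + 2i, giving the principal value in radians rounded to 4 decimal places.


Step 1: z = -13 + 2i
Step 2: arg(z) = atan2(2, -13)
Step 3: arg(z) = 2.9889

2.9889


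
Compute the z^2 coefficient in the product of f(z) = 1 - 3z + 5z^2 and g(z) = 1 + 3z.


Step 1: z^2 term in f*g comes from: (1)*(0) + (-3z)*(3z) + (5z^2)*(1)
Step 2: = 0 - 9 + 5
Step 3: = -4

-4


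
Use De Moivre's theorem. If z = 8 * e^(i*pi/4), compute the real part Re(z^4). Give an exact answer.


Step 1: By De Moivre's theorem, z^4 = 8^4 * e^(i*4*pi/4) = 4096 * (cos(pi) + i*sin(pi))
Step 2: |z|^4 = 8^4 = 4096
Step 3: The angle pi already lies in [0, 2*pi)
Step 4: cos(pi) = -1
Step 5: Re(z^4) = 4096 * (-1) = -4096

-4096


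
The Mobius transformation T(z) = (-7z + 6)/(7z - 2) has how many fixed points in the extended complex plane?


Step 1: Fixed points satisfy T(z) = z
Step 2: 7z^2 + 5z - 6 = 0
Step 3: Discriminant = 5^2 - 4*7*(-6) = 193
Step 4: Number of fixed points = 2

2


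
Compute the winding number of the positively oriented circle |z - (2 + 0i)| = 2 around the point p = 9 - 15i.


Step 1: Center c = (2, 0), radius = 2
Step 2: |p - c|^2 = 7^2 + (-15)^2 = 274
Step 3: r^2 = 4
Step 4: |p-c| > r so winding number = 0

0


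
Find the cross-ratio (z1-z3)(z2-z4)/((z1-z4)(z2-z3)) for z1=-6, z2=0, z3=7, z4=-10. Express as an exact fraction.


Step 1: (z1-z3)(z2-z4) = (-13) * 10 = -130
Step 2: (z1-z4)(z2-z3) = 4 * (-7) = -28
Step 3: Cross-ratio = 130/28 = 65/14

65/14


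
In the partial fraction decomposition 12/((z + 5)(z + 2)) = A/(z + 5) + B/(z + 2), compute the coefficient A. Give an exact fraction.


Step 1: Multiply both sides by (z + 5) and set z = -5
Step 2: A = 12 / (-5 + 2)
Step 3: A = 12 / (-3)
Step 4: A = -4

-4


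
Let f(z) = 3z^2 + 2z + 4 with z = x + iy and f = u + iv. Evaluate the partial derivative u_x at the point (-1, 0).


Step 1: f(z) = 3(x+iy)^2 + 2(x+iy) + 4
Step 2: u = 3(x^2 - y^2) + 2x + 4
Step 3: u_x = 6x + 2
Step 4: At (-1, 0): u_x = -6 + 2 = -4

-4


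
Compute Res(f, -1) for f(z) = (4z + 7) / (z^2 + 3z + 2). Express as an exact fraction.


Step 1: Q(z) = z^2 + 3z + 2 = (z + 1)(z + 2)
Step 2: Q'(z) = 2z + 3
Step 3: Q'(-1) = 1, P(-1) = 3
Step 4: Res = P(-1)/Q'(-1) = 3/1 = 3

3


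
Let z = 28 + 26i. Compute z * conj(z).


Step 1: conj(z) = 28 - 26i
Step 2: z * conj(z) = 28^2 + 26^2
Step 3: = 784 + 676 = 1460

1460


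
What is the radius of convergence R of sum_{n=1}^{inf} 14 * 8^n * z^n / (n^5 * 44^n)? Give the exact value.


Step 1: General term a_n = 14 * 8^n / (n^5 * 44^n)
Step 2: By the root test, |a_n|^(1/n) = 14^(1/n) * 8 / (n^(5/n) * 44) -> 8/44 as n -> infinity (since 14^(1/n) -> 1 and n^(5/n) -> 1)
Step 3: R = 1/lim|a_n|^(1/n) = 44/8 = 11/2

11/2


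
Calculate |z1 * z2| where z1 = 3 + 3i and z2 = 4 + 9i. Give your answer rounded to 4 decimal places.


Step 1: |z1| = sqrt(3^2 + 3^2) = sqrt(18)
Step 2: |z2| = sqrt(4^2 + 9^2) = sqrt(97)
Step 3: |z1*z2| = |z1|*|z2| = sqrt(18) * sqrt(97) = sqrt(18 * 97) = sqrt(1746)
Step 4: = 41.7852

41.7852


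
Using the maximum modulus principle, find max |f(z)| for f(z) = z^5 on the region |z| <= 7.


Step 1: On |z| = 7, |f(z)| = |z|^5 = 7^5
Step 2: By maximum modulus principle, maximum is on boundary.
Step 3: Maximum = 16807 = 16807

16807


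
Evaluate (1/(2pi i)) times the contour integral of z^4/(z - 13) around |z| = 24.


Step 1: f(z) = z^4, a = 13 is inside |z| = 24
Step 2: By Cauchy integral formula: (1/(2pi*i)) * integral = f(a)
Step 3: f(13) = 13^4 = 28561

28561


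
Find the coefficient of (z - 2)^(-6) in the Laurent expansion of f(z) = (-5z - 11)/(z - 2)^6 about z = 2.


Step 1: Write the numerator in powers of (z - 2): -5z - 11 = -5(z - 2) + (-5*2 - 11) = -5(z - 2) - 21
Step 2: Divide by (z - 2)^6: f(z) = -21(z - 2)^(-6) - 5(z - 2)^(-5)
Step 3: This finite sum is the Laurent series of f about z = 2.
Step 4: Coefficient of (z - 2)^(-6) = -5*2 - 11 = -21

-21


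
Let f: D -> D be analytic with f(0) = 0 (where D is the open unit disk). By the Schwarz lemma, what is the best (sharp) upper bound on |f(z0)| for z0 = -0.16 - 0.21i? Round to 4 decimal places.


Step 1: Schwarz lemma: if f: D -> D is analytic with f(0) = 0, then |f(z)| <= |z| for all z in D, and this is sharp (f(z) = z).
Step 2: |z0|^2 = (-0.16)^2 + (-0.21)^2 = 0.0697
Step 3: |z0| = sqrt(0.0697) = 0.264008
Step 4: Best bound = |z0| = 0.264

0.264


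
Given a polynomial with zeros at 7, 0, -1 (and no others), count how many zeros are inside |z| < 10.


Step 1: Check each root:
  z = 7: |7| = 7 < 10
  z = 0: |0| = 0 < 10
  z = -1: |-1| = 1 < 10
Step 2: Count = 3

3


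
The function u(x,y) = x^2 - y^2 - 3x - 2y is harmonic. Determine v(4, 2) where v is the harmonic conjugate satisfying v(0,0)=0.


Step 1: v_x = -u_y = 2y + 2
Step 2: v_y = u_x = 2x - 3
Step 3: v = 2xy + 2x - 3y + C
Step 4: v(0,0) = 0 => C = 0
Step 5: v(4, 2) = 18

18


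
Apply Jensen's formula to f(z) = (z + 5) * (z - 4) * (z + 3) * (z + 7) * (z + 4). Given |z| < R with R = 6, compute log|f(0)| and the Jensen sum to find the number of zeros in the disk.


Jensen's formula: (1/2pi)*integral log|f(Re^it)|dt = log|f(0)| + sum_{|a_k|<R} log(R/|a_k|)
Step 1: f(0) = 5 * (-4) * 3 * 7 * 4 = -1680
Step 2: log|f(0)| = log|-5| + log|4| + log|-3| + log|-7| + log|-4| = 7.4265
Step 3: Zeros inside |z| < 6: -5, 4, -3, -4
Step 4: Jensen sum = log(6/5) + log(6/4) + log(6/3) + log(6/4) = 1.6864
Step 5: n(R) = number of terms in the Jensen sum = count of zeros inside |z| < 6 = 4

4


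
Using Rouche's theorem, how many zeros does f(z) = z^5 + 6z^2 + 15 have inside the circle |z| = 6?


Step 1: On |z| = 6 the three terms have sizes |z^5| = 6^5 = 7776, |6z^2| = 6*6^2 = 216, |15| = 15
Step 2: The dominant term is g(z) = z^5; let h(z) = 6z^2 + 15 so f = g + h
Step 3: On |z| = 6: |g| = 7776 and |h| <= 216 + 15 = 231
Step 4: Since 7776 > 231, |h| < |g| on |z| = 6, so by Rouche f has the same number of zeros as g inside |z| < 6
Step 5: g(z) = z^5 has 5 zeros (all at the origin) inside |z| < 6. Answer = 5

5


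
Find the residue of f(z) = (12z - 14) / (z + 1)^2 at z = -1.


Step 1: Pole of order 2 at z = -1
Step 2: Res = lim d/dz [(z + 1)^2 * f(z)] as z -> -1
Step 3: (z + 1)^2 * f(z) = 12z - 14
Step 4: d/dz[12z - 14] = 12

12


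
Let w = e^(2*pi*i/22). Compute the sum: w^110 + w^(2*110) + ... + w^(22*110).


Step 1: The sum sum_{j=1}^{n} w^(k*j) equals n if n | k, else 0.
Step 2: Here n = 22, k = 110
Step 3: Does n divide k? 22 | 110 -> True
Step 4: Sum = 22

22


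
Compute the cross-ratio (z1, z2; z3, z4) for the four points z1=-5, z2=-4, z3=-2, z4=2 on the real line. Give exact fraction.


Step 1: (z1-z3)(z2-z4) = (-3) * (-6) = 18
Step 2: (z1-z4)(z2-z3) = (-7) * (-2) = 14
Step 3: Cross-ratio = 18/14 = 9/7

9/7


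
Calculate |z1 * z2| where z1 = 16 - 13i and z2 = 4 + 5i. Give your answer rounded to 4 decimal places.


Step 1: |z1| = sqrt(16^2 + (-13)^2) = sqrt(425)
Step 2: |z2| = sqrt(4^2 + 5^2) = sqrt(41)
Step 3: |z1*z2| = |z1|*|z2| = sqrt(425) * sqrt(41) = sqrt(425 * 41) = sqrt(17425)
Step 4: = 132.0038

132.0038


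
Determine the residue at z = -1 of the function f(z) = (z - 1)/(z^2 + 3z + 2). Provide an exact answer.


Step 1: Q(z) = z^2 + 3z + 2 = (z + 1)(z + 2)
Step 2: Q'(z) = 2z + 3
Step 3: Q'(-1) = 1, P(-1) = -2
Step 4: Res = P(-1)/Q'(-1) = -2/1 = -2

-2


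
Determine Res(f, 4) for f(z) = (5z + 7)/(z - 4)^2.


Step 1: Pole of order 2 at z = 4
Step 2: Res = lim d/dz [(z - 4)^2 * f(z)] as z -> 4
Step 3: (z - 4)^2 * f(z) = 5z + 7
Step 4: d/dz[5z + 7] = 5

5


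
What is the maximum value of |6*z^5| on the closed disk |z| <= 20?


Step 1: On |z| = 20, |f(z)| = 6 * |z|^5 = 6 * 20^5
Step 2: By maximum modulus principle, maximum is on boundary.
Step 3: Maximum = 6 * 3200000 = 19200000

19200000


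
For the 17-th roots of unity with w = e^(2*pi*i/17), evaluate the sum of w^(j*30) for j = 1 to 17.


Step 1: The sum sum_{j=1}^{n} w^(k*j) equals n if n | k, else 0.
Step 2: Here n = 17, k = 30
Step 3: Does n divide k? 17 | 30 -> False
Step 4: Sum = 0

0


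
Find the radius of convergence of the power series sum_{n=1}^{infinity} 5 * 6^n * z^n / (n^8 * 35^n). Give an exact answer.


Step 1: General term a_n = 5 * 6^n / (n^8 * 35^n)
Step 2: By the root test, |a_n|^(1/n) = 5^(1/n) * 6 / (n^(8/n) * 35) -> 6/35 as n -> infinity (since 5^(1/n) -> 1 and n^(8/n) -> 1)
Step 3: R = 1/lim|a_n|^(1/n) = 35/6

35/6


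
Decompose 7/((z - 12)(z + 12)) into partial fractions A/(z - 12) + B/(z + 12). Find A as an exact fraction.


Step 1: Multiply both sides by (z - 12) and set z = 12
Step 2: A = 7 / (12 + 12)
Step 3: A = 7 / 24
Step 4: A = 7/24

7/24


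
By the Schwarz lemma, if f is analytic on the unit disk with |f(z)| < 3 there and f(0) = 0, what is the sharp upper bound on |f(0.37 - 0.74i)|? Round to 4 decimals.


Step 1: g = f/3 maps D -> D with g(0) = 0, so by the Schwarz lemma |g(z)| <= |z|, i.e. |f(z)| <= 3|z|; this is sharp (f(z) = 3z).
Step 2: |z0|^2 = 0.37^2 + (-0.74)^2 = 0.6845
Step 3: |z0| = sqrt(0.6845) = 0.827345
Step 4: Best bound = 3 * |z0| = 3 * 0.827345 = 2.482

2.482


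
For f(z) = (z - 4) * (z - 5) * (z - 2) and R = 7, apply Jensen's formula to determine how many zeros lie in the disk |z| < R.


Jensen's formula: (1/2pi)*integral log|f(Re^it)|dt = log|f(0)| + sum_{|a_k|<R} log(R/|a_k|)
Step 1: f(0) = (-4) * (-5) * (-2) = -40
Step 2: log|f(0)| = log|4| + log|5| + log|2| = 3.6889
Step 3: Zeros inside |z| < 7: 4, 5, 2
Step 4: Jensen sum = log(7/4) + log(7/5) + log(7/2) = 2.1489
Step 5: n(R) = number of terms in the Jensen sum = count of zeros inside |z| < 7 = 3

3


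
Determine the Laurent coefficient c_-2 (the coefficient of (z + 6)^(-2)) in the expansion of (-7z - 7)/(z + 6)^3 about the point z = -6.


Step 1: Write the numerator in powers of (z + 6): -7z - 7 = -7(z + 6) + (-7*(-6) - 7) = -7(z + 6) + 35
Step 2: Divide by (z + 6)^3: f(z) = 35(z + 6)^(-3) - 7(z + 6)^(-2)
Step 3: This finite sum is the Laurent series of f about z = -6.
Step 4: Coefficient of (z + 6)^(-2) = coefficient of (z + 6) in the re-centred numerator = -7

-7


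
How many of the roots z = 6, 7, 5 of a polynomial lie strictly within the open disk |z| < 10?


Step 1: Check each root:
  z = 6: |6| = 6 < 10
  z = 7: |7| = 7 < 10
  z = 5: |5| = 5 < 10
Step 2: Count = 3

3


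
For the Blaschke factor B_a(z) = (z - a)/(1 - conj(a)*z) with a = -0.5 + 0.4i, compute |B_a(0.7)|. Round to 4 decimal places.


Step 1: Numerator z0 - a = 0.7 - (-0.5 + 0.4i) = 1.2 - 0.4i
Step 2: Denominator 1 - conj(a)*z0 = 1 - (-0.5 - 0.4i)*0.7 = 1.35 + 0.28i
Step 3: |z0 - a|^2 = 1.2^2 + (-0.4)^2 = 1.6; |1 - conj(a)*z0|^2 = 1.35^2 + 0.28^2 = 1.9009
Step 4: |B_a(0.7)| = sqrt(1.6 / 1.9009) = sqrt(0.841707)
Step 5: = 0.9174

0.9174


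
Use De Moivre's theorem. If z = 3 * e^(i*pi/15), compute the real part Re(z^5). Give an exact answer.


Step 1: By De Moivre's theorem, z^5 = 3^5 * e^(i*5*pi/15) = 243 * (cos(pi/3) + i*sin(pi/3))
Step 2: |z|^5 = 3^5 = 243
Step 3: The angle pi/3 already lies in [0, 2*pi)
Step 4: cos(pi/3) = 1/2
Step 5: Re(z^5) = 243 * 1/2 = 243/2

243/2


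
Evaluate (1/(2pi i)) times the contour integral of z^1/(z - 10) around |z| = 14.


Step 1: f(z) = z^1, a = 10 is inside |z| = 14
Step 2: By Cauchy integral formula: (1/(2pi*i)) * integral = f(a)
Step 3: f(10) = 10^1 = 10

10


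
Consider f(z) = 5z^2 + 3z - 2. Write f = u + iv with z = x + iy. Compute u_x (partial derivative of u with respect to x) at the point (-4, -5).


Step 1: f(z) = 5(x+iy)^2 + 3(x+iy) - 2
Step 2: u = 5(x^2 - y^2) + 3x - 2
Step 3: u_x = 10x + 3
Step 4: At (-4, -5): u_x = -40 + 3 = -37

-37


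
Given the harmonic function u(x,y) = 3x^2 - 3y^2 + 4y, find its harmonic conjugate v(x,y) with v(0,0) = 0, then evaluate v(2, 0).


Step 1: v_x = -u_y = 6y - 4
Step 2: v_y = u_x = 6x + 0
Step 3: v = 6xy - 4x + C
Step 4: v(0,0) = 0 => C = 0
Step 5: v(2, 0) = -8

-8


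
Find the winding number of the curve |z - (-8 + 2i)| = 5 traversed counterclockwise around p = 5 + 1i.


Step 1: Center c = (-8, 2), radius = 5
Step 2: |p - c|^2 = 13^2 + (-1)^2 = 170
Step 3: r^2 = 25
Step 4: |p-c| > r so winding number = 0

0


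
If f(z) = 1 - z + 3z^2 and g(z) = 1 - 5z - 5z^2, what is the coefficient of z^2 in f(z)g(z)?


Step 1: z^2 term in f*g comes from: (1)*(-5z^2) + (-z)*(-5z) + (3z^2)*(1)
Step 2: = -5 + 5 + 3
Step 3: = 3

3


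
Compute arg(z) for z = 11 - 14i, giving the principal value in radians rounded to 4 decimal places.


Step 1: z = 11 - 14i
Step 2: arg(z) = atan2(-14, 11)
Step 3: arg(z) = -0.9048

-0.9048


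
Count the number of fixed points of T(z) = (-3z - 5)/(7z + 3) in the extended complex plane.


Step 1: Fixed points satisfy T(z) = z
Step 2: 7z^2 + 6z + 5 = 0
Step 3: Discriminant = 6^2 - 4*7*5 = -104
Step 4: Number of fixed points = 2

2


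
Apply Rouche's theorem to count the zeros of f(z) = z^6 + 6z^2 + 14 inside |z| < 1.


Step 1: On |z| = 1 the three terms have sizes |z^6| = 1^6 = 1, |6z^2| = 6*1^2 = 6, |14| = 14
Step 2: The dominant term is g(z) = 14; let h(z) = z^6 + 6z^2 so f = g + h
Step 3: On |z| = 1: |g| = 14 and |h| <= 1 + 6 = 7
Step 4: Since 14 > 7, |h| < |g| on |z| = 1, so by Rouche f has the same number of zeros as g inside |z| < 1
Step 5: g(z) = 14 is a nonzero constant with no zeros inside |z| < 1. Answer = 0

0


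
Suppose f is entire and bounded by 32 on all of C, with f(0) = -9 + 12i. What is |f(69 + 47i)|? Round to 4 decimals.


Step 1: By Liouville's theorem, a bounded entire function is constant.
Step 2: f(z) = f(0) = -9 + 12i for all z.
Step 3: |f(w)| = |-9 + 12i| = sqrt(81 + 144)
Step 4: = 15.0

15.0


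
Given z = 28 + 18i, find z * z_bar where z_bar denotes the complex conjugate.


Step 1: conj(z) = 28 - 18i
Step 2: z * conj(z) = 28^2 + 18^2
Step 3: = 784 + 324 = 1108

1108


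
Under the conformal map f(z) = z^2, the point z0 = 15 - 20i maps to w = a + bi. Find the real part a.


Step 1: z0 = 15 - 20i
Step 2: z0^2 = 15^2 - (-20)^2 - 600i
Step 3: real part = 225 - 400 = -175

-175


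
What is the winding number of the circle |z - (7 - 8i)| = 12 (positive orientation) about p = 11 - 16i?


Step 1: Center c = (7, -8), radius = 12
Step 2: |p - c|^2 = 4^2 + (-8)^2 = 80
Step 3: r^2 = 144
Step 4: |p-c| < r so winding number = 1

1


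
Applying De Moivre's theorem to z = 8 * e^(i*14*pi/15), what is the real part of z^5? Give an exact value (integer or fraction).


Step 1: By De Moivre's theorem, z^5 = 8^5 * e^(i*5*14*pi/15) = 32768 * (cos(14*pi/3) + i*sin(14*pi/3))
Step 2: |z|^5 = 8^5 = 32768
Step 3: Reduce the angle mod 2*pi: 14*pi/3 - 4*pi = 2*pi/3
Step 4: cos(2*pi/3) = -1/2
Step 5: Re(z^5) = 32768 * (-1/2) = -16384

-16384


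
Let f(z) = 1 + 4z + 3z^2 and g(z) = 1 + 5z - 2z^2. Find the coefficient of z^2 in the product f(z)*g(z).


Step 1: z^2 term in f*g comes from: (1)*(-2z^2) + (4z)*(5z) + (3z^2)*(1)
Step 2: = -2 + 20 + 3
Step 3: = 21

21


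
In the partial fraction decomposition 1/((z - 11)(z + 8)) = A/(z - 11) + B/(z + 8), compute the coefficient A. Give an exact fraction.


Step 1: Multiply both sides by (z - 11) and set z = 11
Step 2: A = 1 / (11 + 8)
Step 3: A = 1 / 19
Step 4: A = 1/19

1/19


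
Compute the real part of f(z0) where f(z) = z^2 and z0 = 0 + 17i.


Step 1: z0 = 0 + 17i
Step 2: z0^2 = 0^2 - 17^2 + 0i
Step 3: real part = 0 - 289 = -289

-289


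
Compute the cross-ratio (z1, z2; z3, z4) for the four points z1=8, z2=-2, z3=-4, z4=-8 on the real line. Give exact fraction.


Step 1: (z1-z3)(z2-z4) = 12 * 6 = 72
Step 2: (z1-z4)(z2-z3) = 16 * 2 = 32
Step 3: Cross-ratio = 72/32 = 9/4

9/4


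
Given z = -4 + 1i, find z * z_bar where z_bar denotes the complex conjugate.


Step 1: conj(z) = -4 - 1i
Step 2: z * conj(z) = (-4)^2 + 1^2
Step 3: = 16 + 1 = 17

17


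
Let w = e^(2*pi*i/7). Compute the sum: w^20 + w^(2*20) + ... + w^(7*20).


Step 1: The sum sum_{j=1}^{n} w^(k*j) equals n if n | k, else 0.
Step 2: Here n = 7, k = 20
Step 3: Does n divide k? 7 | 20 -> False
Step 4: Sum = 0

0


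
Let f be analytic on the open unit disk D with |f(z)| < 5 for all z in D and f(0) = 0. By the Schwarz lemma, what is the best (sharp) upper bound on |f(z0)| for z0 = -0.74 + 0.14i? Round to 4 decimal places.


Step 1: g = f/5 maps D -> D with g(0) = 0, so by the Schwarz lemma |g(z)| <= |z|, i.e. |f(z)| <= 5|z|; this is sharp (f(z) = 5z).
Step 2: |z0|^2 = (-0.74)^2 + 0.14^2 = 0.5672
Step 3: |z0| = sqrt(0.5672) = 0.753127
Step 4: Best bound = 5 * |z0| = 5 * 0.753127 = 3.7656

3.7656


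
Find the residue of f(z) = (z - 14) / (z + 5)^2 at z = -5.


Step 1: Pole of order 2 at z = -5
Step 2: Res = lim d/dz [(z + 5)^2 * f(z)] as z -> -5
Step 3: (z + 5)^2 * f(z) = z - 14
Step 4: d/dz[z - 14] = 1

1


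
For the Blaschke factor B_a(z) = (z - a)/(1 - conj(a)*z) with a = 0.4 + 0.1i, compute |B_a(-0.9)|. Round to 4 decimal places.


Step 1: Numerator z0 - a = -0.9 - (0.4 + 0.1i) = -1.3 - 0.1i
Step 2: Denominator 1 - conj(a)*z0 = 1 - (0.4 - 0.1i)*(-0.9) = 1.36 - 0.09i
Step 3: |z0 - a|^2 = (-1.3)^2 + (-0.1)^2 = 1.7; |1 - conj(a)*z0|^2 = 1.36^2 + (-0.09)^2 = 1.8577
Step 4: |B_a(-0.9)| = sqrt(1.7 / 1.8577) = sqrt(0.91511)
Step 5: = 0.9566

0.9566


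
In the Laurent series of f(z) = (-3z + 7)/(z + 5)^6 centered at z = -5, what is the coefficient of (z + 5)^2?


Step 1: Write the numerator in powers of (z + 5): -3z + 7 = -3(z + 5) + (-3*(-5) + 7) = -3(z + 5) + 22
Step 2: Divide by (z + 5)^6: f(z) = 22(z + 5)^(-6) - 3(z + 5)^(-5)
Step 3: This finite sum is the Laurent series of f about z = -5.
Step 4: Only the powers -6 and -5 appear, so the coefficient of (z + 5)^2 = 0

0


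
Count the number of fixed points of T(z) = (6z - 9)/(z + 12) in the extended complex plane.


Step 1: Fixed points satisfy T(z) = z
Step 2: z^2 + 6z + 9 = 0
Step 3: Discriminant = 6^2 - 4*1*9 = 0
Step 4: Number of fixed points = 1

1


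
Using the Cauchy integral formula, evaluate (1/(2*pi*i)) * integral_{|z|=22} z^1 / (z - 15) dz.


Step 1: f(z) = z^1, a = 15 is inside |z| = 22
Step 2: By Cauchy integral formula: (1/(2pi*i)) * integral = f(a)
Step 3: f(15) = 15^1 = 15

15


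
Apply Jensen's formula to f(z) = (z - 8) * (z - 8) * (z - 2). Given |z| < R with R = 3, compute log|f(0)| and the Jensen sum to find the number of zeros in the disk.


Jensen's formula: (1/2pi)*integral log|f(Re^it)|dt = log|f(0)| + sum_{|a_k|<R} log(R/|a_k|)
Step 1: f(0) = (-8) * (-8) * (-2) = -128
Step 2: log|f(0)| = log|8| + log|8| + log|2| = 4.852
Step 3: Zeros inside |z| < 3: 2
Step 4: Jensen sum = log(3/2) = 0.4055
Step 5: n(R) = number of terms in the Jensen sum = count of zeros inside |z| < 3 = 1

1


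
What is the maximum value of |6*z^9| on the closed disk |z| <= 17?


Step 1: On |z| = 17, |f(z)| = 6 * |z|^9 = 6 * 17^9
Step 2: By maximum modulus principle, maximum is on boundary.
Step 3: Maximum = 6 * 118587876497 = 711527258982

711527258982


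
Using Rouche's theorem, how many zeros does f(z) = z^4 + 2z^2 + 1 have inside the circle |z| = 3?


Step 1: On |z| = 3 the three terms have sizes |z^4| = 3^4 = 81, |2z^2| = 2*3^2 = 18, |1| = 1
Step 2: The dominant term is g(z) = z^4; let h(z) = 2z^2 + 1 so f = g + h
Step 3: On |z| = 3: |g| = 81 and |h| <= 18 + 1 = 19
Step 4: Since 81 > 19, |h| < |g| on |z| = 3, so by Rouche f has the same number of zeros as g inside |z| < 3
Step 5: g(z) = z^4 has 4 zeros (all at the origin) inside |z| < 3. Answer = 4

4


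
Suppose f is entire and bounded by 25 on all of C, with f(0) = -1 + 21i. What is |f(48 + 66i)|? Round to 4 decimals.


Step 1: By Liouville's theorem, a bounded entire function is constant.
Step 2: f(z) = f(0) = -1 + 21i for all z.
Step 3: |f(w)| = |-1 + 21i| = sqrt(1 + 441)
Step 4: = 21.0238

21.0238


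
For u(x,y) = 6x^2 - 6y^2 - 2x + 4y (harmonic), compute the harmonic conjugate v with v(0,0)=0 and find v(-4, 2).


Step 1: v_x = -u_y = 12y - 4
Step 2: v_y = u_x = 12x - 2
Step 3: v = 12xy - 4x - 2y + C
Step 4: v(0,0) = 0 => C = 0
Step 5: v(-4, 2) = -84

-84


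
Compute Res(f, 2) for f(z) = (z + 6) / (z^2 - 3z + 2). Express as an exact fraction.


Step 1: Q(z) = z^2 - 3z + 2 = (z - 2)(z - 1)
Step 2: Q'(z) = 2z - 3
Step 3: Q'(2) = 1, P(2) = 8
Step 4: Res = P(2)/Q'(2) = 8/1 = 8

8


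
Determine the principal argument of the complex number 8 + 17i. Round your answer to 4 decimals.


Step 1: z = 8 + 17i
Step 2: arg(z) = atan2(17, 8)
Step 3: arg(z) = 1.131

1.131


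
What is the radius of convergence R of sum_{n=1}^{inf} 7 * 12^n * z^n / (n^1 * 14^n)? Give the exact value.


Step 1: General term a_n = 7 * 12^n / (n^1 * 14^n)
Step 2: By the root test, |a_n|^(1/n) = 7^(1/n) * 12 / (n^(1/n) * 14) -> 12/14 as n -> infinity (since 7^(1/n) -> 1 and n^(1/n) -> 1)
Step 3: R = 1/lim|a_n|^(1/n) = 14/12 = 7/6

7/6


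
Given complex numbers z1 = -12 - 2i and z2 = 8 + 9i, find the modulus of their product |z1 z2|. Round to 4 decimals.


Step 1: |z1| = sqrt((-12)^2 + (-2)^2) = sqrt(148)
Step 2: |z2| = sqrt(8^2 + 9^2) = sqrt(145)
Step 3: |z1*z2| = |z1|*|z2| = sqrt(148) * sqrt(145) = sqrt(148 * 145) = sqrt(21460)
Step 4: = 146.4923

146.4923


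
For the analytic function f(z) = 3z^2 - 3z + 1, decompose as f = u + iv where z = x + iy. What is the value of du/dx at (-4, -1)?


Step 1: f(z) = 3(x+iy)^2 - 3(x+iy) + 1
Step 2: u = 3(x^2 - y^2) - 3x + 1
Step 3: u_x = 6x - 3
Step 4: At (-4, -1): u_x = -24 - 3 = -27

-27


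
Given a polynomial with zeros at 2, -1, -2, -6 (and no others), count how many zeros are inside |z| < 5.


Step 1: Check each root:
  z = 2: |2| = 2 < 5
  z = -1: |-1| = 1 < 5
  z = -2: |-2| = 2 < 5
  z = -6: |-6| = 6 >= 5
Step 2: Count = 3

3


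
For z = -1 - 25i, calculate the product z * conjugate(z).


Step 1: conj(z) = -1 + 25i
Step 2: z * conj(z) = (-1)^2 + (-25)^2
Step 3: = 1 + 625 = 626

626


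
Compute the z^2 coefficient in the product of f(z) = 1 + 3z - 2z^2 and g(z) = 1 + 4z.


Step 1: z^2 term in f*g comes from: (1)*(0) + (3z)*(4z) + (-2z^2)*(1)
Step 2: = 0 + 12 - 2
Step 3: = 10

10


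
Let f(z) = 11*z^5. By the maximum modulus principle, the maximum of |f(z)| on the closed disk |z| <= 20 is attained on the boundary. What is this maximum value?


Step 1: On |z| = 20, |f(z)| = 11 * |z|^5 = 11 * 20^5
Step 2: By maximum modulus principle, maximum is on boundary.
Step 3: Maximum = 11 * 3200000 = 35200000

35200000


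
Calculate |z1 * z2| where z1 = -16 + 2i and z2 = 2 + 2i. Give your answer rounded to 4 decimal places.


Step 1: |z1| = sqrt((-16)^2 + 2^2) = sqrt(260)
Step 2: |z2| = sqrt(2^2 + 2^2) = sqrt(8)
Step 3: |z1*z2| = |z1|*|z2| = sqrt(260) * sqrt(8) = sqrt(260 * 8) = sqrt(2080)
Step 4: = 45.607

45.607


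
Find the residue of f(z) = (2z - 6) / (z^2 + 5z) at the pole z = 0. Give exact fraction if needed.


Step 1: Q(z) = z^2 + 5z = (z)(z + 5)
Step 2: Q'(z) = 2z + 5
Step 3: Q'(0) = 5, P(0) = -6
Step 4: Res = P(0)/Q'(0) = -6/5 = -6/5

-6/5


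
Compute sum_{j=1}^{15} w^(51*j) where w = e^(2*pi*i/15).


Step 1: The sum sum_{j=1}^{n} w^(k*j) equals n if n | k, else 0.
Step 2: Here n = 15, k = 51
Step 3: Does n divide k? 15 | 51 -> False
Step 4: Sum = 0

0


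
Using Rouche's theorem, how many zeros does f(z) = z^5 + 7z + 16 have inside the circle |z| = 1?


Step 1: On |z| = 1 the three terms have sizes |z^5| = 1^5 = 1, |7z| = 7*1 = 7, |16| = 16
Step 2: The dominant term is g(z) = 16; let h(z) = z^5 + 7z so f = g + h
Step 3: On |z| = 1: |g| = 16 and |h| <= 1 + 7 = 8
Step 4: Since 16 > 8, |h| < |g| on |z| = 1, so by Rouche f has the same number of zeros as g inside |z| < 1
Step 5: g(z) = 16 is a nonzero constant with no zeros inside |z| < 1. Answer = 0

0


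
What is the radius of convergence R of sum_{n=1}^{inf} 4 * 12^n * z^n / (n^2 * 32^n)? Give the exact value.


Step 1: General term a_n = 4 * 12^n / (n^2 * 32^n)
Step 2: By the root test, |a_n|^(1/n) = 4^(1/n) * 12 / (n^(2/n) * 32) -> 12/32 as n -> infinity (since 4^(1/n) -> 1 and n^(2/n) -> 1)
Step 3: R = 1/lim|a_n|^(1/n) = 32/12 = 8/3

8/3


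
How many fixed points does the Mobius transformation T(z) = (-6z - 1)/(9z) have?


Step 1: Fixed points satisfy T(z) = z
Step 2: 9z^2 + 6z + 1 = 0
Step 3: Discriminant = 6^2 - 4*9*1 = 0
Step 4: Number of fixed points = 1

1


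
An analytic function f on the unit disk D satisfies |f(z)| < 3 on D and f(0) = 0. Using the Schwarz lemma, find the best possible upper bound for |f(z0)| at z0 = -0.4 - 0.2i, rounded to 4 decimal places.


Step 1: g = f/3 maps D -> D with g(0) = 0, so by the Schwarz lemma |g(z)| <= |z|, i.e. |f(z)| <= 3|z|; this is sharp (f(z) = 3z).
Step 2: |z0|^2 = (-0.4)^2 + (-0.2)^2 = 0.2
Step 3: |z0| = sqrt(0.2) = 0.447214
Step 4: Best bound = 3 * |z0| = 3 * 0.447214 = 1.3416

1.3416


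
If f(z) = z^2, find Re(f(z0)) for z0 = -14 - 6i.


Step 1: z0 = -14 - 6i
Step 2: z0^2 = (-14)^2 - (-6)^2 + 168i
Step 3: real part = 196 - 36 = 160

160


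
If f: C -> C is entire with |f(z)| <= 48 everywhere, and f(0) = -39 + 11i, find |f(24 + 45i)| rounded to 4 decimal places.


Step 1: By Liouville's theorem, a bounded entire function is constant.
Step 2: f(z) = f(0) = -39 + 11i for all z.
Step 3: |f(w)| = |-39 + 11i| = sqrt(1521 + 121)
Step 4: = 40.5216

40.5216


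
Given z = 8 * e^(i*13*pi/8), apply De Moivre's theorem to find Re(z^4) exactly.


Step 1: By De Moivre's theorem, z^4 = 8^4 * e^(i*4*13*pi/8) = 4096 * (cos(13*pi/2) + i*sin(13*pi/2))
Step 2: |z|^4 = 8^4 = 4096
Step 3: Reduce the angle mod 2*pi: 13*pi/2 - 6*pi = pi/2
Step 4: cos(pi/2) = 0
Step 5: Re(z^4) = 4096 * 0 = 0

0


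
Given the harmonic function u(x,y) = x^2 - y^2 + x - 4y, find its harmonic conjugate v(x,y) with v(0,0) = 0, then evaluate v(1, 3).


Step 1: v_x = -u_y = 2y + 4
Step 2: v_y = u_x = 2x + 1
Step 3: v = 2xy + 4x + y + C
Step 4: v(0,0) = 0 => C = 0
Step 5: v(1, 3) = 13

13


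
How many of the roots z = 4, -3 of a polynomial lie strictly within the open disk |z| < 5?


Step 1: Check each root:
  z = 4: |4| = 4 < 5
  z = -3: |-3| = 3 < 5
Step 2: Count = 2

2


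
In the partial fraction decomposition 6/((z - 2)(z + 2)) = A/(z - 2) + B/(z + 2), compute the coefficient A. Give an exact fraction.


Step 1: Multiply both sides by (z - 2) and set z = 2
Step 2: A = 6 / (2 + 2)
Step 3: A = 6 / 4
Step 4: A = 3/2

3/2


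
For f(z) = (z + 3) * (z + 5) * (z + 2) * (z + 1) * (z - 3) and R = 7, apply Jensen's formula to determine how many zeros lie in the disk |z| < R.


Jensen's formula: (1/2pi)*integral log|f(Re^it)|dt = log|f(0)| + sum_{|a_k|<R} log(R/|a_k|)
Step 1: f(0) = 3 * 5 * 2 * 1 * (-3) = -90
Step 2: log|f(0)| = log|-3| + log|-5| + log|-2| + log|-1| + log|3| = 4.4998
Step 3: Zeros inside |z| < 7: -3, -5, -2, -1, 3
Step 4: Jensen sum = log(7/3) + log(7/5) + log(7/2) + log(7/1) + log(7/3) = 5.2297
Step 5: n(R) = number of terms in the Jensen sum = count of zeros inside |z| < 7 = 5

5


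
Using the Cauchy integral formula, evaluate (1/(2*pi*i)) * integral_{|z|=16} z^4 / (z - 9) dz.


Step 1: f(z) = z^4, a = 9 is inside |z| = 16
Step 2: By Cauchy integral formula: (1/(2pi*i)) * integral = f(a)
Step 3: f(9) = 9^4 = 6561

6561


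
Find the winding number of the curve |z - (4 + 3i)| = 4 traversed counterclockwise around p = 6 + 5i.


Step 1: Center c = (4, 3), radius = 4
Step 2: |p - c|^2 = 2^2 + 2^2 = 8
Step 3: r^2 = 16
Step 4: |p-c| < r so winding number = 1

1


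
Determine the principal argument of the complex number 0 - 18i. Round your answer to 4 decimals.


Step 1: z = 0 - 18i
Step 2: arg(z) = atan2(-18, 0)
Step 3: arg(z) = -1.5708

-1.5708


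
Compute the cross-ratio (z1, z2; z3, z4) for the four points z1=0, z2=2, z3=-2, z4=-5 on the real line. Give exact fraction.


Step 1: (z1-z3)(z2-z4) = 2 * 7 = 14
Step 2: (z1-z4)(z2-z3) = 5 * 4 = 20
Step 3: Cross-ratio = 14/20 = 7/10

7/10


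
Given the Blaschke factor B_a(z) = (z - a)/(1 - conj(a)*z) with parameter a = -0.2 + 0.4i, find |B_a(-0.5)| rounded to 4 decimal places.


Step 1: Numerator z0 - a = -0.5 - (-0.2 + 0.4i) = -0.3 - 0.4i
Step 2: Denominator 1 - conj(a)*z0 = 1 - (-0.2 - 0.4i)*(-0.5) = 0.9 - 0.2i
Step 3: |z0 - a|^2 = (-0.3)^2 + (-0.4)^2 = 0.25; |1 - conj(a)*z0|^2 = 0.9^2 + (-0.2)^2 = 0.85
Step 4: |B_a(-0.5)| = sqrt(0.25 / 0.85) = sqrt(0.294118)
Step 5: = 0.5423

0.5423


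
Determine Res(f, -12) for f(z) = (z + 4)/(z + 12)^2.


Step 1: Pole of order 2 at z = -12
Step 2: Res = lim d/dz [(z + 12)^2 * f(z)] as z -> -12
Step 3: (z + 12)^2 * f(z) = z + 4
Step 4: d/dz[z + 4] = 1

1


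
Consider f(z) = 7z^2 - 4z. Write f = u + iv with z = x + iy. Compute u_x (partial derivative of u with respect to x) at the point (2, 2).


Step 1: f(z) = 7(x+iy)^2 - 4(x+iy) + 0
Step 2: u = 7(x^2 - y^2) - 4x + 0
Step 3: u_x = 14x - 4
Step 4: At (2, 2): u_x = 28 - 4 = 24

24


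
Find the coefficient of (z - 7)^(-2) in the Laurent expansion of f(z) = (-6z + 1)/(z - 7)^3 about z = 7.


Step 1: Write the numerator in powers of (z - 7): -6z + 1 = -6(z - 7) + (-6*7 + 1) = -6(z - 7) - 41
Step 2: Divide by (z - 7)^3: f(z) = -41(z - 7)^(-3) - 6(z - 7)^(-2)
Step 3: This finite sum is the Laurent series of f about z = 7.
Step 4: Coefficient of (z - 7)^(-2) = coefficient of (z - 7) in the re-centred numerator = -6

-6


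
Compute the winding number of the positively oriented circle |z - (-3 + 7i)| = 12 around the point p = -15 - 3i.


Step 1: Center c = (-3, 7), radius = 12
Step 2: |p - c|^2 = (-12)^2 + (-10)^2 = 244
Step 3: r^2 = 144
Step 4: |p-c| > r so winding number = 0

0


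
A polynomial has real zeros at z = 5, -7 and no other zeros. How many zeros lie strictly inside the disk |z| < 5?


Step 1: Check each root:
  z = 5: |5| = 5 >= 5
  z = -7: |-7| = 7 >= 5
Step 2: Count = 0

0


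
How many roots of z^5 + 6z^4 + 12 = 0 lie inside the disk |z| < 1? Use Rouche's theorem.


Step 1: On |z| = 1 the three terms have sizes |z^5| = 1^5 = 1, |6z^4| = 6*1^4 = 6, |12| = 12
Step 2: The dominant term is g(z) = 12; let h(z) = z^5 + 6z^4 so f = g + h
Step 3: On |z| = 1: |g| = 12 and |h| <= 1 + 6 = 7
Step 4: Since 12 > 7, |h| < |g| on |z| = 1, so by Rouche f has the same number of zeros as g inside |z| < 1
Step 5: g(z) = 12 is a nonzero constant with no zeros inside |z| < 1. Answer = 0

0


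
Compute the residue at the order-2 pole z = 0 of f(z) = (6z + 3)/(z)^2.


Step 1: Pole of order 2 at z = 0
Step 2: Res = lim d/dz [(z)^2 * f(z)] as z -> 0
Step 3: (z)^2 * f(z) = 6z + 3
Step 4: d/dz[6z + 3] = 6

6


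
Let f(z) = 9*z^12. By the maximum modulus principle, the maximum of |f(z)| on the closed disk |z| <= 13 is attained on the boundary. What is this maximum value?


Step 1: On |z| = 13, |f(z)| = 9 * |z|^12 = 9 * 13^12
Step 2: By maximum modulus principle, maximum is on boundary.
Step 3: Maximum = 9 * 23298085122481 = 209682766102329

209682766102329


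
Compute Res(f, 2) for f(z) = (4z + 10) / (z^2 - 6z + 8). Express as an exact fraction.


Step 1: Q(z) = z^2 - 6z + 8 = (z - 2)(z - 4)
Step 2: Q'(z) = 2z - 6
Step 3: Q'(2) = -2, P(2) = 18
Step 4: Res = P(2)/Q'(2) = 18/(-2) = -9

-9


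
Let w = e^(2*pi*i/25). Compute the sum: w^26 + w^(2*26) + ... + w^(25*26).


Step 1: The sum sum_{j=1}^{n} w^(k*j) equals n if n | k, else 0.
Step 2: Here n = 25, k = 26
Step 3: Does n divide k? 25 | 26 -> False
Step 4: Sum = 0

0


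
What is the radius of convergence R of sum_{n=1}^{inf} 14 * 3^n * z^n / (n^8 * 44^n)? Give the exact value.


Step 1: General term a_n = 14 * 3^n / (n^8 * 44^n)
Step 2: By the root test, |a_n|^(1/n) = 14^(1/n) * 3 / (n^(8/n) * 44) -> 3/44 as n -> infinity (since 14^(1/n) -> 1 and n^(8/n) -> 1)
Step 3: R = 1/lim|a_n|^(1/n) = 44/3

44/3


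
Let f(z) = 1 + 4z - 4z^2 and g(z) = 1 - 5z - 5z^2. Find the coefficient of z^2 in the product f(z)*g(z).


Step 1: z^2 term in f*g comes from: (1)*(-5z^2) + (4z)*(-5z) + (-4z^2)*(1)
Step 2: = -5 - 20 - 4
Step 3: = -29

-29


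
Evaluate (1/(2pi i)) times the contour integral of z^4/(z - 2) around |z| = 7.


Step 1: f(z) = z^4, a = 2 is inside |z| = 7
Step 2: By Cauchy integral formula: (1/(2pi*i)) * integral = f(a)
Step 3: f(2) = 2^4 = 16

16


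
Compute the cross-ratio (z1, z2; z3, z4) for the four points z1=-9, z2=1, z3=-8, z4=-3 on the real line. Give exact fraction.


Step 1: (z1-z3)(z2-z4) = (-1) * 4 = -4
Step 2: (z1-z4)(z2-z3) = (-6) * 9 = -54
Step 3: Cross-ratio = 4/54 = 2/27

2/27


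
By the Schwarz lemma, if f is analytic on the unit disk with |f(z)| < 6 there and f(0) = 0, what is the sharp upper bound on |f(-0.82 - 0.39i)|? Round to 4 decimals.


Step 1: g = f/6 maps D -> D with g(0) = 0, so by the Schwarz lemma |g(z)| <= |z|, i.e. |f(z)| <= 6|z|; this is sharp (f(z) = 6z).
Step 2: |z0|^2 = (-0.82)^2 + (-0.39)^2 = 0.8245
Step 3: |z0| = sqrt(0.8245) = 0.90802
Step 4: Best bound = 6 * |z0| = 6 * 0.90802 = 5.4481

5.4481


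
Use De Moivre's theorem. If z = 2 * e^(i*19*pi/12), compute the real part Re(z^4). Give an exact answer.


Step 1: By De Moivre's theorem, z^4 = 2^4 * e^(i*4*19*pi/12) = 16 * (cos(19*pi/3) + i*sin(19*pi/3))
Step 2: |z|^4 = 2^4 = 16
Step 3: Reduce the angle mod 2*pi: 19*pi/3 - 6*pi = pi/3
Step 4: cos(pi/3) = 1/2
Step 5: Re(z^4) = 16 * 1/2 = 8

8


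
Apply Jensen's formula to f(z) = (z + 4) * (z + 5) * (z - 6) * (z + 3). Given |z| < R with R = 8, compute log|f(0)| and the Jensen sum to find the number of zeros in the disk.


Jensen's formula: (1/2pi)*integral log|f(Re^it)|dt = log|f(0)| + sum_{|a_k|<R} log(R/|a_k|)
Step 1: f(0) = 4 * 5 * (-6) * 3 = -360
Step 2: log|f(0)| = log|-4| + log|-5| + log|6| + log|-3| = 5.8861
Step 3: Zeros inside |z| < 8: -4, -5, 6, -3
Step 4: Jensen sum = log(8/4) + log(8/5) + log(8/6) + log(8/3) = 2.4317
Step 5: n(R) = number of terms in the Jensen sum = count of zeros inside |z| < 8 = 4

4


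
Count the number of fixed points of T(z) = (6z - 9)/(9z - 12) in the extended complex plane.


Step 1: Fixed points satisfy T(z) = z
Step 2: 9z^2 - 18z + 9 = 0
Step 3: Discriminant = (-18)^2 - 4*9*9 = 0
Step 4: Number of fixed points = 1

1


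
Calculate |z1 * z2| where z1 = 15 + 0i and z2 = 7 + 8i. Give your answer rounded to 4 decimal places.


Step 1: |z1| = sqrt(15^2 + 0^2) = sqrt(225)
Step 2: |z2| = sqrt(7^2 + 8^2) = sqrt(113)
Step 3: |z1*z2| = |z1|*|z2| = sqrt(225) * sqrt(113) = sqrt(225 * 113) = sqrt(25425)
Step 4: = 159.4522

159.4522


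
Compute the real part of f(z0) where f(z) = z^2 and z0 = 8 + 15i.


Step 1: z0 = 8 + 15i
Step 2: z0^2 = 8^2 - 15^2 + 240i
Step 3: real part = 64 - 225 = -161

-161


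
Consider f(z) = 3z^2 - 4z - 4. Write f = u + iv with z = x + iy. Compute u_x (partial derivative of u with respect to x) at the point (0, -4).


Step 1: f(z) = 3(x+iy)^2 - 4(x+iy) - 4
Step 2: u = 3(x^2 - y^2) - 4x - 4
Step 3: u_x = 6x - 4
Step 4: At (0, -4): u_x = 0 - 4 = -4

-4


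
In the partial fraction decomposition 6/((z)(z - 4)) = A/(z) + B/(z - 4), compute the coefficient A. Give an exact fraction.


Step 1: Multiply both sides by (z) and set z = 0
Step 2: A = 6 / (0 - 4)
Step 3: A = 6 / (-4)
Step 4: A = -3/2

-3/2


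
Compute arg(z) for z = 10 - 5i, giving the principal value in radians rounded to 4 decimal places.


Step 1: z = 10 - 5i
Step 2: arg(z) = atan2(-5, 10)
Step 3: arg(z) = -0.4636

-0.4636


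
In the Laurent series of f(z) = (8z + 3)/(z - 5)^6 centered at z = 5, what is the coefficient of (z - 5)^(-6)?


Step 1: Write the numerator in powers of (z - 5): 8z + 3 = 8(z - 5) + (8*5 + 3) = 8(z - 5) + 43
Step 2: Divide by (z - 5)^6: f(z) = 43(z - 5)^(-6) + 8(z - 5)^(-5)
Step 3: This finite sum is the Laurent series of f about z = 5.
Step 4: Coefficient of (z - 5)^(-6) = 8*5 + 3 = 43

43


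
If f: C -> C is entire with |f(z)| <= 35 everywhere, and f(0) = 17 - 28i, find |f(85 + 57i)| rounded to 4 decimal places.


Step 1: By Liouville's theorem, a bounded entire function is constant.
Step 2: f(z) = f(0) = 17 - 28i for all z.
Step 3: |f(w)| = |17 - 28i| = sqrt(289 + 784)
Step 4: = 32.7567

32.7567


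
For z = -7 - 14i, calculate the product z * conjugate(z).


Step 1: conj(z) = -7 + 14i
Step 2: z * conj(z) = (-7)^2 + (-14)^2
Step 3: = 49 + 196 = 245

245


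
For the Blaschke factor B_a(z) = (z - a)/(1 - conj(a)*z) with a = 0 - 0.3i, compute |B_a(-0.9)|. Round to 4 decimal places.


Step 1: Numerator z0 - a = -0.9 - (0 - 0.3i) = -0.9 + 0.3i
Step 2: Denominator 1 - conj(a)*z0 = 1 - (0 + 0.3i)*(-0.9) = 1 + 0.27i
Step 3: |z0 - a|^2 = (-0.9)^2 + 0.3^2 = 0.9; |1 - conj(a)*z0|^2 = 1^2 + 0.27^2 = 1.0729
Step 4: |B_a(-0.9)| = sqrt(0.9 / 1.0729) = sqrt(0.838848)
Step 5: = 0.9159

0.9159


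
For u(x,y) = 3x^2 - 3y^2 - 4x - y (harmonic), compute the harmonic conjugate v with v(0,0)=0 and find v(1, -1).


Step 1: v_x = -u_y = 6y + 1
Step 2: v_y = u_x = 6x - 4
Step 3: v = 6xy + x - 4y + C
Step 4: v(0,0) = 0 => C = 0
Step 5: v(1, -1) = -1

-1


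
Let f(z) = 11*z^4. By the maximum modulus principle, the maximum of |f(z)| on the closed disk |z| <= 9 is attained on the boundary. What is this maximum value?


Step 1: On |z| = 9, |f(z)| = 11 * |z|^4 = 11 * 9^4
Step 2: By maximum modulus principle, maximum is on boundary.
Step 3: Maximum = 11 * 6561 = 72171

72171
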